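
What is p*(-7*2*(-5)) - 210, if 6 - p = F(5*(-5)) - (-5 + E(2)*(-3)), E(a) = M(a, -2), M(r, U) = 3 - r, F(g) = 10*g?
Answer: 17150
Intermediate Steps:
E(a) = 3 - a
p = 248 (p = 6 - (10*(5*(-5)) - (-5 + (3 - 1*2)*(-3))) = 6 - (10*(-25) - (-5 + (3 - 2)*(-3))) = 6 - (-250 - (-5 + 1*(-3))) = 6 - (-250 - (-5 - 3)) = 6 - (-250 - 1*(-8)) = 6 - (-250 + 8) = 6 - 1*(-242) = 6 + 242 = 248)
p*(-7*2*(-5)) - 210 = 248*(-7*2*(-5)) - 210 = 248*(-14*(-5)) - 210 = 248*70 - 210 = 17360 - 210 = 17150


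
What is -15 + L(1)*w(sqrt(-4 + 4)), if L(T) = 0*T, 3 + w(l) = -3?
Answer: -15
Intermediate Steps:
w(l) = -6 (w(l) = -3 - 3 = -6)
L(T) = 0
-15 + L(1)*w(sqrt(-4 + 4)) = -15 + 0*(-6) = -15 + 0 = -15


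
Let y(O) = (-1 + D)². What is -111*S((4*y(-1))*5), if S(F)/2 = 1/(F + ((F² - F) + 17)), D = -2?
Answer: -222/32417 ≈ -0.0068483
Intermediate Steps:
y(O) = 9 (y(O) = (-1 - 2)² = (-3)² = 9)
S(F) = 2/(17 + F²) (S(F) = 2/(F + ((F² - F) + 17)) = 2/(F + (17 + F² - F)) = 2/(17 + F²))
-111*S((4*y(-1))*5) = -222/(17 + ((4*9)*5)²) = -222/(17 + (36*5)²) = -222/(17 + 180²) = -222/(17 + 32400) = -222/32417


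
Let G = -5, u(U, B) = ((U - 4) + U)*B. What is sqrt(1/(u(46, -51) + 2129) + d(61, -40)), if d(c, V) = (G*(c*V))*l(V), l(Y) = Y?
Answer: I*sqrt(2715661930359)/2359 ≈ 698.57*I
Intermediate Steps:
u(U, B) = B*(-4 + 2*U) (u(U, B) = ((-4 + U) + U)*B = (-4 + 2*U)*B = B*(-4 + 2*U))
d(c, V) = -5*c*V**2 (d(c, V) = (-5*c*V)*V = (-5*V*c)*V = -5*c*V**2)
sqrt(1/(u(46, -51) + 2129) + d(61, -40)) = sqrt(1/(2*(-51)*(-2 + 46) + 2129) - 5*61*(-40)**2) = sqrt(1/(2*(-51)*44 + 2129) - 5*61*1600) = sqrt(1/(-4488 + 2129) - 488000) = sqrt(1/(-2359) - 488000) = sqrt(-1/2359 - 488000) = sqrt(-1151192001/2359) = I*sqrt(2715661930359)/2359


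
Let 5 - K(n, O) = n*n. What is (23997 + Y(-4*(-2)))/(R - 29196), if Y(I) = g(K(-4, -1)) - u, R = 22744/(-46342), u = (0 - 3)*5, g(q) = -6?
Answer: -278121513/338255944 ≈ -0.82222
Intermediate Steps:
K(n, O) = 5 - n**2 (K(n, O) = 5 - n*n = 5 - n**2)
u = -15 (u = -3*5 = -15)
R = -11372/23171 (R = 22744*(-1/46342) = -11372/23171 ≈ -0.49079)
Y(I) = 9 (Y(I) = -6 - 1*(-15) = -6 + 15 = 9)
(23997 + Y(-4*(-2)))/(R - 29196) = (23997 + 9)/(-11372/23171 - 29196) = 24006/(-676511888/23171) = 24006*(-23171/676511888) = -278121513/338255944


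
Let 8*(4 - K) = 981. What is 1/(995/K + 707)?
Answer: 949/662983 ≈ 0.0014314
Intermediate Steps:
K = -949/8 (K = 4 - ⅛*981 = 4 - 981/8 = -949/8 ≈ -118.63)
1/(995/K + 707) = 1/(995/(-949/8) + 707) = 1/(995*(-8/949) + 707) = 1/(-7960/949 + 707) = 1/(662983/949) = 949/662983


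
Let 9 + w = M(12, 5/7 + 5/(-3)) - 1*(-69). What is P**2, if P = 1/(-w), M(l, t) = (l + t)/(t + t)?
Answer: 25/73441 ≈ 0.00034041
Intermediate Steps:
M(l, t) = (l + t)/(2*t) (M(l, t) = (l + t)/((2*t)) = (l + t)*(1/(2*t)) = (l + t)/(2*t))
w = 271/5 (w = -9 + ((12 + (5/7 + 5/(-3)))/(2*(5/7 + 5/(-3))) - 1*(-69)) = -9 + ((12 + (5*(1/7) + 5*(-1/3)))/(2*(5*(1/7) + 5*(-1/3))) + 69) = -9 + ((12 + (5/7 - 5/3))/(2*(5/7 - 5/3)) + 69) = -9 + ((12 - 20/21)/(2*(-20/21)) + 69) = -9 + ((1/2)*(-21/20)*(232/21) + 69) = -9 + (-29/5 + 69) = -9 + 316/5 = 271/5 ≈ 54.200)
P = -5/271 (P = 1/(-1*271/5) = 1/(-271/5) = -5/271 ≈ -0.018450)
P**2 = (-5/271)**2 = 25/73441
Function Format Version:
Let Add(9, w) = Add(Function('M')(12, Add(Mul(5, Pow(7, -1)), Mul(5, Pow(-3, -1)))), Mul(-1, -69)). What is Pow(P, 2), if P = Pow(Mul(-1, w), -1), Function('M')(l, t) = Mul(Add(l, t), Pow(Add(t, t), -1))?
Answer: Rational(25, 73441) ≈ 0.00034041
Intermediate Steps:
Function('M')(l, t) = Mul(Rational(1, 2), Pow(t, -1), Add(l, t)) (Function('M')(l, t) = Mul(Add(l, t), Pow(Mul(2, t), -1)) = Mul(Add(l, t), Mul(Rational(1, 2), Pow(t, -1))) = Mul(Rational(1, 2), Pow(t, -1), Add(l, t)))
w = Rational(271, 5) (w = Add(-9, Add(Mul(Rational(1, 2), Pow(Add(Mul(5, Pow(7, -1)), Mul(5, Pow(-3, -1))), -1), Add(12, Add(Mul(5, Pow(7, -1)), Mul(5, Pow(-3, -1))))), Mul(-1, -69))) = Add(-9, Add(Mul(Rational(1, 2), Pow(Add(Mul(5, Rational(1, 7)), Mul(5, Rational(-1, 3))), -1), Add(12, Add(Mul(5, Rational(1, 7)), Mul(5, Rational(-1, 3))))), 69)) = Add(-9, Add(Mul(Rational(1, 2), Pow(Add(Rational(5, 7), Rational(-5, 3)), -1), Add(12, Add(Rational(5, 7), Rational(-5, 3)))), 69)) = Add(-9, Add(Mul(Rational(1, 2), Pow(Rational(-20, 21), -1), Add(12, Rational(-20, 21))), 69)) = Add(-9, Add(Mul(Rational(1, 2), Rational(-21, 20), Rational(232, 21)), 69)) = Add(-9, Add(Rational(-29, 5), 69)) = Add(-9, Rational(316, 5)) = Rational(271, 5) ≈ 54.200)
P = Rational(-5, 271) (P = Pow(Mul(-1, Rational(271, 5)), -1) = Pow(Rational(-271, 5), -1) = Rational(-5, 271) ≈ -0.018450)
Pow(P, 2) = Pow(Rational(-5, 271), 2) = Rational(25, 73441)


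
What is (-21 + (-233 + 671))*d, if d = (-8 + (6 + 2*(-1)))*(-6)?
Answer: 10008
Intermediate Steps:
d = 24 (d = (-8 + (6 - 2))*(-6) = (-8 + 4)*(-6) = -4*(-6) = 24)
(-21 + (-233 + 671))*d = (-21 + (-233 + 671))*24 = (-21 + 438)*24 = 417*24 = 10008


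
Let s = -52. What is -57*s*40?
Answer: 118560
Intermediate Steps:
-57*s*40 = -57*(-52)*40 = 2964*40 = 118560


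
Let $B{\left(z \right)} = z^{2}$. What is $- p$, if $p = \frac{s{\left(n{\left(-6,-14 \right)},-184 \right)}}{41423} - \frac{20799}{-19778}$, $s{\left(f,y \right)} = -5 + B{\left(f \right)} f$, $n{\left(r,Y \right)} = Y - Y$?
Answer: $- \frac{861458087}{819264094} \approx -1.0515$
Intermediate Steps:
$n{\left(r,Y \right)} = 0$
$s{\left(f,y \right)} = -5 + f^{3}$ ($s{\left(f,y \right)} = -5 + f^{2} f = -5 + f^{3}$)
$p = \frac{861458087}{819264094}$ ($p = \frac{-5 + 0^{3}}{41423} - \frac{20799}{-19778} = \left(-5 + 0\right) \frac{1}{41423} - - \frac{20799}{19778} = \left(-5\right) \frac{1}{41423} + \frac{20799}{19778} = - \frac{5}{41423} + \frac{20799}{19778} = \frac{861458087}{819264094} \approx 1.0515$)
$- p = \left(-1\right) \frac{861458087}{819264094} = - \frac{861458087}{819264094}$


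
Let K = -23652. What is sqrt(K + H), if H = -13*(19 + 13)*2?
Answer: 2*I*sqrt(6121) ≈ 156.47*I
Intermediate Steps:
H = -832 (H = -416*2 = -13*64 = -832)
sqrt(K + H) = sqrt(-23652 - 832) = sqrt(-24484) = 2*I*sqrt(6121)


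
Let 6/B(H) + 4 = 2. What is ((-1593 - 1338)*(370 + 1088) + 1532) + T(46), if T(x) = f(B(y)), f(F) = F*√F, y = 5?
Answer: -4271866 - 3*I*√3 ≈ -4.2719e+6 - 5.1962*I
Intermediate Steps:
B(H) = -3 (B(H) = 6/(-4 + 2) = 6/(-2) = 6*(-½) = -3)
f(F) = F^(3/2)
T(x) = -3*I*√3 (T(x) = (-3)^(3/2) = -3*I*√3)
((-1593 - 1338)*(370 + 1088) + 1532) + T(46) = ((-1593 - 1338)*(370 + 1088) + 1532) - 3*I*√3 = (-2931*1458 + 1532) - 3*I*√3 = (-4273398 + 1532) - 3*I*√3 = -4271866 - 3*I*√3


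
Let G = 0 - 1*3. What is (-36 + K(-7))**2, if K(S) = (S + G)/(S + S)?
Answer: 61009/49 ≈ 1245.1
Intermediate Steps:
G = -3 (G = 0 - 3 = -3)
K(S) = (-3 + S)/(2*S) (K(S) = (S - 3)/(S + S) = (-3 + S)/((2*S)) = (-3 + S)*(1/(2*S)) = (-3 + S)/(2*S))
(-36 + K(-7))**2 = (-36 + (1/2)*(-3 - 7)/(-7))**2 = (-36 + (1/2)*(-1/7)*(-10))**2 = (-36 + 5/7)**2 = (-247/7)**2 = 61009/49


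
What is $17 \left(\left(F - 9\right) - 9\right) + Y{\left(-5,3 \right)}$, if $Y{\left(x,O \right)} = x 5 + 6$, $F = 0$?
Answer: $-325$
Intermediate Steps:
$Y{\left(x,O \right)} = 6 + 5 x$ ($Y{\left(x,O \right)} = 5 x + 6 = 6 + 5 x$)
$17 \left(\left(F - 9\right) - 9\right) + Y{\left(-5,3 \right)} = 17 \left(\left(0 - 9\right) - 9\right) + \left(6 + 5 \left(-5\right)\right) = 17 \left(-9 - 9\right) + \left(6 - 25\right) = 17 \left(-18\right) - 19 = -306 - 19 = -325$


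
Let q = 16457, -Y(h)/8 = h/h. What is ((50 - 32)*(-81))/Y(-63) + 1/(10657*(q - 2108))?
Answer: 111476706601/611669172 ≈ 182.25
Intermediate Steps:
Y(h) = -8 (Y(h) = -8*h/h = -8*1 = -8)
((50 - 32)*(-81))/Y(-63) + 1/(10657*(q - 2108)) = ((50 - 32)*(-81))/(-8) + 1/(10657*(16457 - 2108)) = (18*(-81))*(-⅛) + (1/10657)/14349 = -1458*(-⅛) + (1/10657)*(1/14349) = 729/4 + 1/152917293 = 111476706601/611669172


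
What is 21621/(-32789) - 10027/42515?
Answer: -1247992118/1394024335 ≈ -0.89524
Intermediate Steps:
21621/(-32789) - 10027/42515 = 21621*(-1/32789) - 10027*1/42515 = -21621/32789 - 10027/42515 = -1247992118/1394024335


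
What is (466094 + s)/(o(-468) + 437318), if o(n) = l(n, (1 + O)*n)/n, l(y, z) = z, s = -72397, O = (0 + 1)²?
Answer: 393697/437320 ≈ 0.90025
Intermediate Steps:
O = 1 (O = 1² = 1)
o(n) = 2 (o(n) = ((1 + 1)*n)/n = (2*n)/n = 2)
(466094 + s)/(o(-468) + 437318) = (466094 - 72397)/(2 + 437318) = 393697/437320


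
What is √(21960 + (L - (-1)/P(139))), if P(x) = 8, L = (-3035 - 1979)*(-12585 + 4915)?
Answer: √615669442/4 ≈ 6203.2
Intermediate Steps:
L = 38457380 (L = -5014*(-7670) = 38457380)
√(21960 + (L - (-1)/P(139))) = √(21960 + (38457380 - (-1)/8)) = √(21960 + (38457380 - 1*(-⅛))) = √(21960 + (38457380 + ⅛)) = √(21960 + 307659041/8) = √(307834721/8) = √615669442/4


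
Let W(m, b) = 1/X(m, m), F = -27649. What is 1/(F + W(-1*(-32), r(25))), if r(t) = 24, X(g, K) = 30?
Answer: -30/829469 ≈ -3.6168e-5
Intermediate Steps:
W(m, b) = 1/30
1/(F + W(-1*(-32), r(25))) = 1/(-27649 + 1/30) = 1/(-829469/30) = -30/829469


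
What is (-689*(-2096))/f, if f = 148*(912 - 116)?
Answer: 90259/7363 ≈ 12.258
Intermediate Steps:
f = 117808 (f = 148*796 = 117808)
(-689*(-2096))/f = -689*(-2096)/117808 = 1444144*(1/117808) = 90259/7363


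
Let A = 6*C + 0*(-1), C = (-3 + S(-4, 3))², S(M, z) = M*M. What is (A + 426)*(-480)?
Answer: -691200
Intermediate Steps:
S(M, z) = M²
C = 169 (C = (-3 + (-4)²)² = (-3 + 16)² = 13² = 169)
A = 1014 (A = 6*169 + 0*(-1) = 1014 + 0 = 1014)
(A + 426)*(-480) = (1014 + 426)*(-480) = 1440*(-480) = -691200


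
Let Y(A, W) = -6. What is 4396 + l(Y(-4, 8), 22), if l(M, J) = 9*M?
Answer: 4342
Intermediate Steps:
4396 + l(Y(-4, 8), 22) = 4396 + 9*(-6) = 4396 - 54 = 4342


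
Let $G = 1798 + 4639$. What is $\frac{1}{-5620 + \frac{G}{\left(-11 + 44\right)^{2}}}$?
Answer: $- \frac{1089}{6113743} \approx -0.00017812$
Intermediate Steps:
$G = 6437$
$\frac{1}{-5620 + \frac{G}{\left(-11 + 44\right)^{2}}} = \frac{1}{-5620 + \frac{6437}{\left(-11 + 44\right)^{2}}} = \frac{1}{-5620 + \frac{6437}{33^{2}}} = \frac{1}{-5620 + \frac{6437}{1089}} = \frac{1}{- \frac{6113743}{1089}} = - \frac{1089}{6113743}$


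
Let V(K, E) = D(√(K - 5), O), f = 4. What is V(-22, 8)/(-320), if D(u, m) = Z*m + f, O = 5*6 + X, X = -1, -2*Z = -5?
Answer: -153/640 ≈ -0.23906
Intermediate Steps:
Z = 5/2 (Z = -½*(-5) = 5/2 ≈ 2.5000)
O = 29 (O = 5*6 - 1 = 30 - 1 = 29)
D(u, m) = 4 + 5*m/2 (D(u, m) = 5*m/2 + 4 = 4 + 5*m/2)
V(K, E) = 153/2 (V(K, E) = 4 + (5/2)*29 = 4 + 145/2 = 153/2)
V(-22, 8)/(-320) = (153/2)/(-320) = (153/2)*(-1/320) = -153/640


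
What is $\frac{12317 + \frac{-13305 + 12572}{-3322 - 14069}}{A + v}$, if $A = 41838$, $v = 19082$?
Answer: $\frac{5355142}{26486493} \approx 0.20218$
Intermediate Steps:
$\frac{12317 + \frac{-13305 + 12572}{-3322 - 14069}}{A + v} = \frac{12317 + \frac{-13305 + 12572}{-3322 - 14069}}{41838 + 19082} = \frac{12317 - \frac{733}{-17391}}{60920} = \left(12317 - - \frac{733}{17391}\right) \frac{1}{60920} = \left(12317 + \frac{733}{17391}\right) \frac{1}{60920} = \frac{214205680}{17391} \cdot \frac{1}{60920} = \frac{5355142}{26486493}$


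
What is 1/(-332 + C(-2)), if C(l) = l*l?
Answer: -1/328 ≈ -0.0030488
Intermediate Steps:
C(l) = l²
1/(-332 + C(-2)) = 1/(-332 + (-2)²) = 1/(-332 + 4) = 1/(-328) = -1/328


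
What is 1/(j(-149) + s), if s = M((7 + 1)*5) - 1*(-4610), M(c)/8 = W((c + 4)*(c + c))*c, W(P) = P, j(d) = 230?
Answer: 1/1131240 ≈ 8.8399e-7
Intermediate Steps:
M(c) = 16*c²*(4 + c) (M(c) = 8*(((c + 4)*(c + c))*c) = 8*(((4 + c)*(2*c))*c) = 8*((2*c*(4 + c))*c) = 8*(2*c²*(4 + c)) = 16*c²*(4 + c))
s = 1131010 (s = 16*((7 + 1)*5)²*(4 + (7 + 1)*5) - 1*(-4610) = 16*(8*5)²*(4 + 8*5) + 4610 = 16*40²*(4 + 40) + 4610 = 16*1600*44 + 4610 = 1126400 + 4610 = 1131010)
1/(j(-149) + s) = 1/(230 + 1131010) = 1/1131240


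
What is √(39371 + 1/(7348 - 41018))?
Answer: √44633678228230/33670 ≈ 198.42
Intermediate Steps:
√(39371 + 1/(7348 - 41018)) = √(39371 + 1/(-33670)) = √(39371 - 1/33670) = √(1325621569/33670) = √44633678228230/33670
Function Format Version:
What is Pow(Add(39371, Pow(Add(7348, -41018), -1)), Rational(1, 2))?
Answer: Mul(Rational(1, 33670), Pow(44633678228230, Rational(1, 2))) ≈ 198.42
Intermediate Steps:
Pow(Add(39371, Pow(Add(7348, -41018), -1)), Rational(1, 2)) = Pow(Add(39371, Pow(-33670, -1)), Rational(1, 2)) = Pow(Add(39371, Rational(-1, 33670)), Rational(1, 2)) = Pow(Rational(1325621569, 33670), Rational(1, 2)) = Mul(Rational(1, 33670), Pow(44633678228230, Rational(1, 2)))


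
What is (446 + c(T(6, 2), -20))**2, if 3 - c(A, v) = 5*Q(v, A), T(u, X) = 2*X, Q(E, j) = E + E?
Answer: 421201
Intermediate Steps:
Q(E, j) = 2*E
c(A, v) = 3 - 10*v (c(A, v) = 3 - 5*2*v = 3 - 10*v)
(446 + c(T(6, 2), -20))**2 = (446 + (3 - 10*(-20)))**2 = (446 + (3 + 200))**2 = (446 + 203)**2 = 649**2 = 421201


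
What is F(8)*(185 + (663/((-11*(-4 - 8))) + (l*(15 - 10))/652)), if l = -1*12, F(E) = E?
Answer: 2724366/1793 ≈ 1519.4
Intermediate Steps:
l = -12
F(8)*(185 + (663/((-11*(-4 - 8))) + (l*(15 - 10))/652)) = 8*(185 + (663/((-11*(-4 - 8))) - 12*(15 - 10)/652)) = 8*(185 + (663/((-11*(-12))) - 12*5*(1/652))) = 8*(185 + (663/132 - 60*1/652)) = 8*(185 + (663*(1/132) - 15/163)) = 8*(185 + (221/44 - 15/163)) = 8*(185 + 35363/7172) = 8*(1362183/7172) = 2724366/1793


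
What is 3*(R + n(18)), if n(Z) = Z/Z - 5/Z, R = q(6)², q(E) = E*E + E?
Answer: 31765/6 ≈ 5294.2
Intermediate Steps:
q(E) = E + E² (q(E) = E² + E = E + E²)
R = 1764 (R = (6*(1 + 6))² = (6*7)² = 42² = 1764)
n(Z) = 1 - 5/Z
3*(R + n(18)) = 3*(1764 + (-5 + 18)/18) = 3*(1764 + (1/18)*13) = 3*(1764 + 13/18) = 3*(31765/18) = 31765/6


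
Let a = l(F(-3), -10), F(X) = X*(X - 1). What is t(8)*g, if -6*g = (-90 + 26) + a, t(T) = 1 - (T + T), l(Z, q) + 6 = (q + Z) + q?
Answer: -195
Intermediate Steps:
F(X) = X*(-1 + X)
l(Z, q) = -6 + Z + 2*q (l(Z, q) = -6 + ((q + Z) + q) = -6 + ((Z + q) + q) = -6 + (Z + 2*q) = -6 + Z + 2*q)
a = -14 (a = -6 - 3*(-1 - 3) + 2*(-10) = -6 - 3*(-4) - 20 = -6 + 12 - 20 = -14)
t(T) = 1 - 2*T
g = 13 (g = -((-90 + 26) - 14)/6 = -(-64 - 14)/6 = -1/6*(-78) = 13)
t(8)*g = (1 - 2*8)*13 = (1 - 16)*13 = -15*13 = -195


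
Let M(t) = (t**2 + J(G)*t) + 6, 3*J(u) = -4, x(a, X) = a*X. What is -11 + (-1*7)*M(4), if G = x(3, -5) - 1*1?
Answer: -383/3 ≈ -127.67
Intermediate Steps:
x(a, X) = X*a
G = -16 (G = -5*3 - 1*1 = -15 - 1 = -16)
J(u) = -4/3 (J(u) = (1/3)*(-4) = -4/3)
M(t) = 6 + t**2 - 4*t/3 (M(t) = (t**2 - 4*t/3) + 6 = 6 + t**2 - 4*t/3)
-11 + (-1*7)*M(4) = -11 + (-1*7)*(6 + 4**2 - 4/3*4) = -11 - 7*(6 + 16 - 16/3) = -11 - 7*50/3 = -11 - 350/3 = -383/3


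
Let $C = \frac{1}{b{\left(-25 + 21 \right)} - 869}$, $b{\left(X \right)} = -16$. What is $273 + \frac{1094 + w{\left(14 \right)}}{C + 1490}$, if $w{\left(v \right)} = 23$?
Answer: $\frac{360979722}{1318649} \approx 273.75$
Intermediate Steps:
$C = - \frac{1}{885}$ ($C = \frac{1}{-16 - 869} = \frac{1}{-885} = - \frac{1}{885} \approx -0.0011299$)
$273 + \frac{1094 + w{\left(14 \right)}}{C + 1490} = 273 + \frac{1094 + 23}{- \frac{1}{885} + 1490} = 273 + \frac{1117}{\frac{1318649}{885}} = 273 + 1117 \cdot \frac{885}{1318649} = 273 + \frac{988545}{1318649} = \frac{360979722}{1318649}$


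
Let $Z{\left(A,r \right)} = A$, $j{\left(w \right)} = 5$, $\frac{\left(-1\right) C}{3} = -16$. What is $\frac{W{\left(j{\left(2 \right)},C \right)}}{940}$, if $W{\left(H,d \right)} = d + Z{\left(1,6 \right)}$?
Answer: $\frac{49}{940} \approx 0.052128$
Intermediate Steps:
$C = 48$ ($C = \left(-3\right) \left(-16\right) = 48$)
$W{\left(H,d \right)} = 1 + d$ ($W{\left(H,d \right)} = d + 1 = 1 + d$)
$\frac{W{\left(j{\left(2 \right)},C \right)}}{940} = \frac{1 + 48}{940} = 49 \cdot \frac{1}{940} = \frac{49}{940}$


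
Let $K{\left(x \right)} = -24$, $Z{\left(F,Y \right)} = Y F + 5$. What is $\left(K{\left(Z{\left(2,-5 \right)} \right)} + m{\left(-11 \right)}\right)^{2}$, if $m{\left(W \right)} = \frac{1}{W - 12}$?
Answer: $\frac{305809}{529} \approx 578.09$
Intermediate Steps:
$m{\left(W \right)} = \frac{1}{-12 + W}$
$Z{\left(F,Y \right)} = 5 + F Y$ ($Z{\left(F,Y \right)} = F Y + 5 = 5 + F Y$)
$\left(K{\left(Z{\left(2,-5 \right)} \right)} + m{\left(-11 \right)}\right)^{2} = \left(-24 + \frac{1}{-12 - 11}\right)^{2} = \left(-24 + \frac{1}{-23}\right)^{2} = \left(-24 - \frac{1}{23}\right)^{2} = \left(- \frac{553}{23}\right)^{2} = \frac{305809}{529}$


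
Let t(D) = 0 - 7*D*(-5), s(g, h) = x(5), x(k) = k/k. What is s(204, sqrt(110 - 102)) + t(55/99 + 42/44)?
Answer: 10663/198 ≈ 53.854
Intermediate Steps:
x(k) = 1
s(g, h) = 1
t(D) = 35*D (t(D) = 0 - (-35)*D = 0 + 35*D = 35*D)
s(204, sqrt(110 - 102)) + t(55/99 + 42/44) = 1 + 35*(55/99 + 42/44) = 1 + 35*(55*(1/99) + 42*(1/44)) = 1 + 35*(5/9 + 21/22) = 1 + 35*(299/198) = 1 + 10465/198 = 10663/198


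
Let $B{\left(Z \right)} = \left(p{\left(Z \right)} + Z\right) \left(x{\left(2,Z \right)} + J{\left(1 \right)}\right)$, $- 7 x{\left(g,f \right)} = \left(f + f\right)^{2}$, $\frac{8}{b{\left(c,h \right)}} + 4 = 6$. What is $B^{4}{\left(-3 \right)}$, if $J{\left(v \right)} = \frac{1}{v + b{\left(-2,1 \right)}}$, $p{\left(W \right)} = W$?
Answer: $\frac{1160885573136}{1500625} \approx 7.736 \cdot 10^{5}$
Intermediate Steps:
$b{\left(c,h \right)} = 4$ ($b{\left(c,h \right)} = \frac{8}{-4 + 6} = \frac{8}{2} = 8 \cdot \frac{1}{2} = 4$)
$x{\left(g,f \right)} = - \frac{4 f^{2}}{7}$ ($x{\left(g,f \right)} = - \frac{\left(f + f\right)^{2}}{7} = - \frac{\left(2 f\right)^{2}}{7} = - \frac{4 f^{2}}{7}$)
$J{\left(v \right)} = \frac{1}{4 + v}$ ($J{\left(v \right)} = \frac{1}{v + 4} = \frac{1}{4 + v}$)
$B{\left(Z \right)} = 2 Z \left(\frac{1}{5} - \frac{4 Z^{2}}{7}\right)$ ($B{\left(Z \right)} = \left(Z + Z\right) \left(- \frac{4 Z^{2}}{7} + \frac{1}{4 + 1}\right) = 2 Z \left(- \frac{4 Z^{2}}{7} + \frac{1}{5}\right) = 2 Z \left(\frac{1}{5} - \frac{4 Z^{2}}{7}\right)$)
$B^{4}{\left(-3 \right)} = \left(\frac{2}{35} \left(-3\right) \left(7 - 20 \left(-3\right)^{2}\right)\right)^{4} = \left(\frac{2}{35} \left(-3\right) \left(7 - 180\right)\right)^{4} = \left(\frac{2}{35} \left(-3\right) \left(-173\right)\right)^{4} = \left(\frac{1038}{35}\right)^{4} = \frac{1160885573136}{1500625}$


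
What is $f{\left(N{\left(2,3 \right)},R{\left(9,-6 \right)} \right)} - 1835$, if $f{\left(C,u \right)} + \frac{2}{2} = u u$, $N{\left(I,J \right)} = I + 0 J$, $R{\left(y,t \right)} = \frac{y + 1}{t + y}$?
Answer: $- \frac{16424}{9} \approx -1824.9$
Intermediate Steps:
$R{\left(y,t \right)} = \frac{1 + y}{t + y}$
$N{\left(I,J \right)} = I$ ($N{\left(I,J \right)} = I + 0 = I$)
$f{\left(C,u \right)} = -1 + u^{2}$ ($f{\left(C,u \right)} = -1 + u u = -1 + u^{2}$)
$f{\left(N{\left(2,3 \right)},R{\left(9,-6 \right)} \right)} - 1835 = \left(-1 + \left(\frac{1 + 9}{-6 + 9}\right)^{2}\right) - 1835 = \left(-1 + \left(\frac{1}{3} \cdot 10\right)^{2}\right) - 1835 = \left(-1 + \left(\frac{10}{3}\right)^{2}\right) - 1835 = \left(-1 + \frac{100}{9}\right) - 1835 = \frac{91}{9} - 1835 = - \frac{16424}{9}$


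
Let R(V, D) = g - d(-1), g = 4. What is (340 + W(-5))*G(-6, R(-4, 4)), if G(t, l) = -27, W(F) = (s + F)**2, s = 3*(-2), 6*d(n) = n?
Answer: -12447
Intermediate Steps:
d(n) = n/6
s = -6
R(V, D) = 25/6 (R(V, D) = 4 - (-1)/6 = 4 - 1*(-1/6) = 4 + 1/6 = 25/6)
W(F) = (-6 + F)**2
(340 + W(-5))*G(-6, R(-4, 4)) = (340 + (-6 - 5)**2)*(-27) = (340 + (-11)**2)*(-27) = (340 + 121)*(-27) = 461*(-27) = -12447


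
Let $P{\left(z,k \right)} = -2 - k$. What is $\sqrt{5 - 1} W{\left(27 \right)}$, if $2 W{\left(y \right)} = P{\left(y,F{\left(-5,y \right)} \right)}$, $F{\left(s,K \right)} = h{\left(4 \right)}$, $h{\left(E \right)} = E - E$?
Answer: $-2$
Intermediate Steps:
$h{\left(E \right)} = 0$
$F{\left(s,K \right)} = 0$
$W{\left(y \right)} = -1$ ($W{\left(y \right)} = \frac{-2 - 0}{2} = \frac{-2 + 0}{2} = \frac{1}{2} \left(-2\right) = -1$)
$\sqrt{5 - 1} W{\left(27 \right)} = \sqrt{5 - 1} \left(-1\right) = \sqrt{4} \left(-1\right) = 2 \left(-1\right) = -2$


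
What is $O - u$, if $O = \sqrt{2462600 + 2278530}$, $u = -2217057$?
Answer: $2217057 + 167 \sqrt{170} \approx 2.2192 \cdot 10^{6}$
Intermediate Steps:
$O = 167 \sqrt{170}$ ($O = \sqrt{4741130} = 167 \sqrt{170} \approx 2177.4$)
$O - u = 167 \sqrt{170} - -2217057 = 167 \sqrt{170} + 2217057 = 2217057 + 167 \sqrt{170}$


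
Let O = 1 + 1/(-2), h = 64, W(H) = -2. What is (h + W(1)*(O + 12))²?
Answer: 1521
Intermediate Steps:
O = ½ (O = 1 - ½ = ½ ≈ 0.50000)
(h + W(1)*(O + 12))² = (64 - 2*(½ + 12))² = (64 - 2*25/2)² = (64 - 25)² = 39² = 1521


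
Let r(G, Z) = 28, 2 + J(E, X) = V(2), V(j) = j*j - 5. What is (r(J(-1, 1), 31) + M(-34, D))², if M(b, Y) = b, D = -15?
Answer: 36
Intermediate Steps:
V(j) = -5 + j² (V(j) = j² - 5 = -5 + j²)
J(E, X) = -3 (J(E, X) = -2 + (-5 + 2²) = -2 + (-5 + 4) = -2 - 1 = -3)
(r(J(-1, 1), 31) + M(-34, D))² = (28 - 34)² = (-6)² = 36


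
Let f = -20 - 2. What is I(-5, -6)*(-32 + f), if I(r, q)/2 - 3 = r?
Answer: 216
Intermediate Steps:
I(r, q) = 6 + 2*r
f = -22
I(-5, -6)*(-32 + f) = (6 + 2*(-5))*(-32 - 22) = (6 - 10)*(-54) = -4*(-54) = 216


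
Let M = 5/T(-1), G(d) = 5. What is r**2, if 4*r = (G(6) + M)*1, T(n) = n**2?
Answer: 25/4 ≈ 6.2500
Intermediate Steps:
M = 5 (M = 5/((-1)**2) = 5/1 = 5*1 = 5)
r = 5/2 (r = ((5 + 5)*1)/4 = (10*1)/4 = (1/4)*10 = 5/2 ≈ 2.5000)
r**2 = (5/2)**2 = 25/4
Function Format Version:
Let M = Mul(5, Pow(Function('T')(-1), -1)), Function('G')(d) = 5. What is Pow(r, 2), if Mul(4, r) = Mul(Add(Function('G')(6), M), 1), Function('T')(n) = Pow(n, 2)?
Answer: Rational(25, 4) ≈ 6.2500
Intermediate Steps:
M = 5 (M = Mul(5, Pow(Pow(-1, 2), -1)) = Mul(5, Pow(1, -1)) = Mul(5, 1) = 5)
r = Rational(5, 2) (r = Mul(Rational(1, 4), Mul(Add(5, 5), 1)) = Mul(Rational(1, 4), Mul(10, 1)) = Mul(Rational(1, 4), 10) = Rational(5, 2) ≈ 2.5000)
Pow(r, 2) = Pow(Rational(5, 2), 2) = Rational(25, 4)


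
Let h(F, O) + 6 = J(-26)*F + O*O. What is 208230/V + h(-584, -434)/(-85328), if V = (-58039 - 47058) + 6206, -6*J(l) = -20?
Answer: -54302192215/12657256872 ≈ -4.2902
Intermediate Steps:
J(l) = 10/3 (J(l) = -⅙*(-20) = 10/3)
V = -98891 (V = -105097 + 6206 = -98891)
h(F, O) = -6 + O² + 10*F/3 (h(F, O) = -6 + (10*F/3 + O*O) = -6 + (10*F/3 + O²) = -6 + (O² + 10*F/3) = -6 + O² + 10*F/3)
208230/V + h(-584, -434)/(-85328) = 208230/(-98891) + (-6 + (-434)² + (10/3)*(-584))/(-85328) = 208230*(-1/98891) + (-6 + 188356 - 5840/3)*(-1/85328) = -208230/98891 + (559210/3)*(-1/85328) = -208230/98891 - 279605/127992 = -54302192215/12657256872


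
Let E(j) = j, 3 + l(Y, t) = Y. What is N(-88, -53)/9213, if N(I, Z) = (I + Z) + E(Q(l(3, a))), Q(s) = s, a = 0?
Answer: -47/3071 ≈ -0.015304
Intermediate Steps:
l(Y, t) = -3 + Y
N(I, Z) = I + Z (N(I, Z) = (I + Z) + (-3 + 3) = (I + Z) + 0 = I + Z)
N(-88, -53)/9213 = (-88 - 53)/9213 = -141*1/9213 = -47/3071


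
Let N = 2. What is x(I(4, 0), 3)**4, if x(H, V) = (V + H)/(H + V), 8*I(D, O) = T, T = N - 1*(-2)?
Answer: 1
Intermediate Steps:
T = 4 (T = 2 - 1*(-2) = 2 + 2 = 4)
I(D, O) = 1/2 (I(D, O) = (1/8)*4 = 1/2)
x(H, V) = 1 (x(H, V) = (H + V)/(H + V) = 1)
x(I(4, 0), 3)**4 = 1**4 = 1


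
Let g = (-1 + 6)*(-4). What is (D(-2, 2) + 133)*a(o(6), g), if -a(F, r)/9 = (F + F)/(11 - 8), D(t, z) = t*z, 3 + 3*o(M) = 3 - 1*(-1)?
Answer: -258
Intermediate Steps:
o(M) = ⅓ (o(M) = -1 + (3 - 1*(-1))/3 = -1 + (3 + 1)/3 = -1 + (⅓)*4 = -1 + 4/3 = ⅓)
g = -20 (g = 5*(-4) = -20)
a(F, r) = -6*F (a(F, r) = -9*(F + F)/(11 - 8) = -9*2*F/3 = -6*F)
(D(-2, 2) + 133)*a(o(6), g) = (-2*2 + 133)*(-6*⅓) = (-4 + 133)*(-2) = 129*(-2) = -258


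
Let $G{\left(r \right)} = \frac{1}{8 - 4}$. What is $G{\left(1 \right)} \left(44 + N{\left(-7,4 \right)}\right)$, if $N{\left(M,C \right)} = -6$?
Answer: $\frac{19}{2} \approx 9.5$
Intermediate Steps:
$G{\left(r \right)} = \frac{1}{4}$
$G{\left(1 \right)} \left(44 + N{\left(-7,4 \right)}\right) = \frac{44 - 6}{4} = \frac{1}{4} \cdot 38 = \frac{19}{2}$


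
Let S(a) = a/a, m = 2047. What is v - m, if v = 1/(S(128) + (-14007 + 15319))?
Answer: -2687710/1313 ≈ -2047.0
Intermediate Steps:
S(a) = 1
v = 1/1313 (v = 1/(1 + (-14007 + 15319)) = 1/(1 + 1312) = 1/1313 ≈ 0.00076161)
v - m = 1/1313 - 1*2047 = 1/1313 - 2047 = -2687710/1313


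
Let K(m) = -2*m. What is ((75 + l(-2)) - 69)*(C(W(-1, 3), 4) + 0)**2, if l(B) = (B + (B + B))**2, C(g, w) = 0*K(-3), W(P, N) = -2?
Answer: 0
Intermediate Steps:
C(g, w) = 0 (C(g, w) = 0*(-2*(-3)) = 0*6 = 0)
l(B) = 9*B**2 (l(B) = (B + 2*B)**2 = (3*B)**2 = 9*B**2)
((75 + l(-2)) - 69)*(C(W(-1, 3), 4) + 0)**2 = ((75 + 9*(-2)**2) - 69)*(0 + 0)**2 = ((75 + 9*4) - 69)*0**2 = ((75 + 36) - 69)*0 = (111 - 69)*0 = 42*0 = 0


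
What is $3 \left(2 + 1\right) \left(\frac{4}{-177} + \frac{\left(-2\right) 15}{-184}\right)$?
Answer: $\frac{6861}{5428} \approx 1.264$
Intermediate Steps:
$3 \left(2 + 1\right) \left(\frac{4}{-177} + \frac{\left(-2\right) 15}{-184}\right) = 3 \cdot 3 \left(4 \left(- \frac{1}{177}\right) - - \frac{15}{92}\right) = 9 \left(- \frac{4}{177} + \frac{15}{92}\right) = 9 \cdot \frac{2287}{16284} = \frac{6861}{5428}$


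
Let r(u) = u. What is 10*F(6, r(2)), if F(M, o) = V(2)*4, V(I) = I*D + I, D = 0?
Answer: 80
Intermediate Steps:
V(I) = I (V(I) = I*0 + I = 0 + I = I)
F(M, o) = 8 (F(M, o) = 2*4 = 8)
10*F(6, r(2)) = 10*8 = 80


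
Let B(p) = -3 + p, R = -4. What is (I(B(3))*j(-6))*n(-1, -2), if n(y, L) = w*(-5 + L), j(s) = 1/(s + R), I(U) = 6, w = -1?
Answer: -21/5 ≈ -4.2000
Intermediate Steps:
j(s) = 1/(-4 + s) (j(s) = 1/(s - 4) = 1/(-4 + s))
n(y, L) = 5 - L (n(y, L) = -(-5 + L) = 5 - L)
(I(B(3))*j(-6))*n(-1, -2) = (6/(-4 - 6))*(5 - 1*(-2)) = (6/(-10))*(5 + 2) = (6*(-⅒))*7 = -⅗*7 = -21/5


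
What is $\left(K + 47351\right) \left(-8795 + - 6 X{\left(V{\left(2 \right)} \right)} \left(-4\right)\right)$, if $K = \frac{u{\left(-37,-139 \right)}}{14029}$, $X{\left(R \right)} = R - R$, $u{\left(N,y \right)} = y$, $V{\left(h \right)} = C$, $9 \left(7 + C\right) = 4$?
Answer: $- \frac{5842404516800}{14029} \approx -4.1645 \cdot 10^{8}$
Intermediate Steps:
$C = - \frac{59}{9}$ ($C = -7 + \frac{1}{9} \cdot 4 = -7 + \frac{4}{9} = - \frac{59}{9} \approx -6.5556$)
$V{\left(h \right)} = - \frac{59}{9}$
$X{\left(R \right)} = 0$
$K = - \frac{139}{14029} \approx -0.0099081$
$\left(K + 47351\right) \left(-8795 + - 6 X{\left(V{\left(2 \right)} \right)} \left(-4\right)\right) = \left(- \frac{139}{14029} + 47351\right) \left(-8795 + \left(-6\right) 0 \left(-4\right)\right) = \frac{664287040 \left(-8795 + 0 \left(-4\right)\right)}{14029} = \frac{664287040 \left(-8795 + 0\right)}{14029} = \frac{664287040}{14029} \left(-8795\right) = - \frac{5842404516800}{14029}$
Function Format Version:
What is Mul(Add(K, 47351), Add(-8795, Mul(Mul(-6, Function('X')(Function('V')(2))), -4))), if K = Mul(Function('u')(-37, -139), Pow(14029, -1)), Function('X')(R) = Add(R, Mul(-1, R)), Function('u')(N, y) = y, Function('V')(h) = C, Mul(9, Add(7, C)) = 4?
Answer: Rational(-5842404516800, 14029) ≈ -4.1645e+8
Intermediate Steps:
C = Rational(-59, 9) (C = Add(-7, Mul(Rational(1, 9), 4)) = Add(-7, Rational(4, 9)) = Rational(-59, 9) ≈ -6.5556)
Function('V')(h) = Rational(-59, 9)
Function('X')(R) = 0
K = Rational(-139, 14029) (K = Mul(-139, Pow(14029, -1)) = Mul(-139, Rational(1, 14029)) = Rational(-139, 14029) ≈ -0.0099081)
Mul(Add(K, 47351), Add(-8795, Mul(Mul(-6, Function('X')(Function('V')(2))), -4))) = Mul(Add(Rational(-139, 14029), 47351), Add(-8795, Mul(Mul(-6, 0), -4))) = Mul(Rational(664287040, 14029), Add(-8795, Mul(0, -4))) = Mul(Rational(664287040, 14029), Add(-8795, 0)) = Mul(Rational(664287040, 14029), -8795) = Rational(-5842404516800, 14029)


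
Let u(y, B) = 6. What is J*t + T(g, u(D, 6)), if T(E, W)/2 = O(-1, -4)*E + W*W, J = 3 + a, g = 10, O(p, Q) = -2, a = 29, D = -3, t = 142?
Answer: 4576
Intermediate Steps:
J = 32 (J = 3 + 29 = 32)
T(E, W) = -4*E + 2*W² (T(E, W) = 2*(-2*E + W*W) = 2*(-2*E + W²) = 2*(W² - 2*E) = -4*E + 2*W²)
J*t + T(g, u(D, 6)) = 32*142 + (-4*10 + 2*6²) = 4544 + (-40 + 2*36) = 4544 + (-40 + 72) = 4544 + 32 = 4576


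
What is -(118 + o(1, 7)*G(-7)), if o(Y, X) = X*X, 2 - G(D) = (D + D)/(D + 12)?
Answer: -1766/5 ≈ -353.20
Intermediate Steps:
G(D) = 2 - 2*D/(12 + D) (G(D) = 2 - (D + D)/(D + 12) = 2 - 2*D/(12 + D))
o(Y, X) = X²
-(118 + o(1, 7)*G(-7)) = -(118 + 7²*(24/(12 - 7))) = -(118 + 49*(24/5)) = -(118 + 1176/5) = -1*1766/5 = -1766/5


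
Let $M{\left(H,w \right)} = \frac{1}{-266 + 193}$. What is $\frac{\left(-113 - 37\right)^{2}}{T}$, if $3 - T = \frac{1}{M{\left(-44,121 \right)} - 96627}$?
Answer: $\frac{158709870000}{21161389} \approx 7500.0$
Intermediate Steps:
$M{\left(H,w \right)} = - \frac{1}{73}$ ($M{\left(H,w \right)} = \frac{1}{-73} = - \frac{1}{73}$)
$T = \frac{21161389}{7053772}$ ($T = 3 - \frac{1}{- \frac{1}{73} - 96627} = 3 - \frac{1}{- \frac{7053772}{73}} = 3 - - \frac{73}{7053772} = 3 + \frac{73}{7053772} = \frac{21161389}{7053772} \approx 3.0$)
$\frac{\left(-113 - 37\right)^{2}}{T} = \frac{\left(-113 - 37\right)^{2}}{\frac{21161389}{7053772}} = \left(-150\right)^{2} \cdot \frac{7053772}{21161389} = 22500 \cdot \frac{7053772}{21161389} = \frac{158709870000}{21161389}$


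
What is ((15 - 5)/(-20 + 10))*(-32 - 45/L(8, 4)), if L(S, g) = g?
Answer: 173/4 ≈ 43.250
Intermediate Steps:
((15 - 5)/(-20 + 10))*(-32 - 45/L(8, 4)) = ((15 - 5)/(-20 + 10))*(-32 - 45/4) = (10/(-10))*(-32 - 45*¼) = (10*(-⅒))*(-32 - 45/4) = -1*(-173/4) = 173/4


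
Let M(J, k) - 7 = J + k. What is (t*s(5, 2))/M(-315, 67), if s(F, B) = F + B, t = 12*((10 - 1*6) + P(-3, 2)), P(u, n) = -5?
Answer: 84/241 ≈ 0.34855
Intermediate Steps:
M(J, k) = 7 + J + k (M(J, k) = 7 + (J + k) = 7 + J + k)
t = -12 (t = 12*((10 - 1*6) - 5) = 12*((10 - 6) - 5) = 12*(4 - 5) = 12*(-1) = -12)
s(F, B) = B + F
(t*s(5, 2))/M(-315, 67) = (-12*(2 + 5))/(7 - 315 + 67) = -12*7/(-241) = -84*(-1/241) = 84/241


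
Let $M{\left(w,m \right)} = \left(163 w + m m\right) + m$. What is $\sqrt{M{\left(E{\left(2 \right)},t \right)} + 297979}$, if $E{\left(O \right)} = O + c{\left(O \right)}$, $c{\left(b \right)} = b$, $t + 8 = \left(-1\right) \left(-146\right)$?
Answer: $\sqrt{317813} \approx 563.75$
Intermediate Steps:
$t = 138$ ($t = -8 - -146 = -8 + 146 = 138$)
$E{\left(O \right)} = 2 O$ ($E{\left(O \right)} = O + O = 2 O$)
$M{\left(w,m \right)} = m + m^{2} + 163 w$ ($M{\left(w,m \right)} = \left(163 w + m^{2}\right) + m = \left(m^{2} + 163 w\right) + m = m + m^{2} + 163 w$)
$\sqrt{M{\left(E{\left(2 \right)},t \right)} + 297979} = \sqrt{\left(138 + 138^{2} + 163 \cdot 2 \cdot 2\right) + 297979} = \sqrt{\left(138 + 19044 + 163 \cdot 4\right) + 297979} = \sqrt{\left(138 + 19044 + 652\right) + 297979} = \sqrt{19834 + 297979} = \sqrt{317813}$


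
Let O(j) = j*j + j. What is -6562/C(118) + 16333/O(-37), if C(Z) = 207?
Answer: -595517/30636 ≈ -19.438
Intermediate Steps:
O(j) = j + j**2 (O(j) = j**2 + j = j + j**2)
-6562/C(118) + 16333/O(-37) = -6562/207 + 16333/((-37*(1 - 37))) = -6562*1/207 + 16333/((-37*(-36))) = -6562/207 + 16333/1332 = -595517/30636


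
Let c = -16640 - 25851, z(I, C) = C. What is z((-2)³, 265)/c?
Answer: -265/42491 ≈ -0.0062366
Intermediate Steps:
c = -42491
z((-2)³, 265)/c = 265/(-42491) = 265*(-1/42491) = -265/42491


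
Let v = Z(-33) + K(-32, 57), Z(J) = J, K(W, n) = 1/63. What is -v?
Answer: 2078/63 ≈ 32.984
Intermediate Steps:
K(W, n) = 1/63
v = -2078/63 (v = -33 + 1/63 = -2078/63 ≈ -32.984)
-v = -1*(-2078/63) = 2078/63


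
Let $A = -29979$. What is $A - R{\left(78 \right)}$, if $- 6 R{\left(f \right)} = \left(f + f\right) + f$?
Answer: $-29940$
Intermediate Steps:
$R{\left(f \right)} = - \frac{f}{2}$ ($R{\left(f \right)} = - \frac{\left(f + f\right) + f}{6} = - \frac{2 f + f}{6} = - \frac{3 f}{6} = - \frac{f}{2}$)
$A - R{\left(78 \right)} = -29979 - \left(- \frac{1}{2}\right) 78 = -29979 - -39 = -29979 + 39 = -29940$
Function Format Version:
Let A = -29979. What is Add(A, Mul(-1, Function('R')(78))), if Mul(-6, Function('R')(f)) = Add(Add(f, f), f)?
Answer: -29940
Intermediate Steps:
Function('R')(f) = Mul(Rational(-1, 2), f) (Function('R')(f) = Mul(Rational(-1, 6), Add(Add(f, f), f)) = Mul(Rational(-1, 6), Add(Mul(2, f), f)) = Mul(Rational(-1, 6), Mul(3, f)) = Mul(Rational(-1, 2), f))
Add(A, Mul(-1, Function('R')(78))) = Add(-29979, Mul(-1, Mul(Rational(-1, 2), 78))) = Add(-29979, Mul(-1, -39)) = Add(-29979, 39) = -29940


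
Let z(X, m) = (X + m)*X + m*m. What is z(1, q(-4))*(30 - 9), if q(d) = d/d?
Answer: 63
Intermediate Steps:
q(d) = 1
z(X, m) = m² + X*(X + m) (z(X, m) = X*(X + m) + m² = m² + X*(X + m))
z(1, q(-4))*(30 - 9) = (1² + 1² + 1*1)*(30 - 9) = (1 + 1 + 1)*21 = 3*21 = 63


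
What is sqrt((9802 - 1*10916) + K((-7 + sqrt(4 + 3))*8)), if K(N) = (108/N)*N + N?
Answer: sqrt(-1062 + 8*sqrt(7)) ≈ 32.262*I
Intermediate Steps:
K(N) = 108 + N
sqrt((9802 - 1*10916) + K((-7 + sqrt(4 + 3))*8)) = sqrt((9802 - 1*10916) + (108 + (-7 + sqrt(4 + 3))*8)) = sqrt((9802 - 10916) + (108 + (-7 + sqrt(7))*8)) = sqrt(-1114 + (108 + (-56 + 8*sqrt(7)))) = sqrt(-1114 + (52 + 8*sqrt(7))) = sqrt(-1062 + 8*sqrt(7))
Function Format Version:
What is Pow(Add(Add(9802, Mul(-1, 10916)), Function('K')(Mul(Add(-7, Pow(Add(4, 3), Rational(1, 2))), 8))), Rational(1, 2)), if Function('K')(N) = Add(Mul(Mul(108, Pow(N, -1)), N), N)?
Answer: Pow(Add(-1062, Mul(8, Pow(7, Rational(1, 2)))), Rational(1, 2)) ≈ Mul(32.262, I)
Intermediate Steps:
Function('K')(N) = Add(108, N)
Pow(Add(Add(9802, Mul(-1, 10916)), Function('K')(Mul(Add(-7, Pow(Add(4, 3), Rational(1, 2))), 8))), Rational(1, 2)) = Pow(Add(Add(9802, Mul(-1, 10916)), Add(108, Mul(Add(-7, Pow(Add(4, 3), Rational(1, 2))), 8))), Rational(1, 2)) = Pow(Add(Add(9802, -10916), Add(108, Mul(Add(-7, Pow(7, Rational(1, 2))), 8))), Rational(1, 2)) = Pow(Add(-1114, Add(108, Add(-56, Mul(8, Pow(7, Rational(1, 2)))))), Rational(1, 2)) = Pow(Add(-1114, Add(52, Mul(8, Pow(7, Rational(1, 2))))), Rational(1, 2)) = Pow(Add(-1062, Mul(8, Pow(7, Rational(1, 2)))), Rational(1, 2))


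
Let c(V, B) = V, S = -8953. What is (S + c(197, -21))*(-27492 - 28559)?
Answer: 490782556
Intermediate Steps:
(S + c(197, -21))*(-27492 - 28559) = (-8953 + 197)*(-27492 - 28559) = -8756*(-56051) = 490782556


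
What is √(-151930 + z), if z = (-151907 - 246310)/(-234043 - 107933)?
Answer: 3*I*√54838612172762/56996 ≈ 389.78*I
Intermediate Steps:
z = 132739/113992 (z = -398217/(-341976) = -398217*(-1/341976) = 132739/113992 ≈ 1.1645)
√(-151930 + z) = √(-151930 + 132739/113992) = √(-17318671821/113992) = 3*I*√54838612172762/56996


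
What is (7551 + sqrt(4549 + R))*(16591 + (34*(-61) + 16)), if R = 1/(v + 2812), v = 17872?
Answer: 109738683 + 43599*sqrt(54060803823)/10342 ≈ 1.1072e+8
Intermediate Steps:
R = 1/20684 (R = 1/(17872 + 2812) = 1/20684 ≈ 4.8347e-5)
(7551 + sqrt(4549 + R))*(16591 + (34*(-61) + 16)) = (7551 + sqrt(4549 + 1/20684))*(16591 + (34*(-61) + 16)) = (7551 + sqrt(94091517/20684))*(16591 + (-2074 + 16)) = (7551 + 3*sqrt(54060803823)/10342)*(16591 - 2058) = (7551 + 3*sqrt(54060803823)/10342)*14533 = 109738683 + 43599*sqrt(54060803823)/10342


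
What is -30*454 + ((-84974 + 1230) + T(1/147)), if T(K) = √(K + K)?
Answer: -97364 + √6/21 ≈ -97364.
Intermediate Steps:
T(K) = √2*√K (T(K) = √(2*K) = √2*√K)
-30*454 + ((-84974 + 1230) + T(1/147)) = -30*454 + ((-84974 + 1230) + √2*√(1/147)) = -13620 + (-83744 + √2*√(1/147)) = -13620 + (-83744 + √2*(√3/21)) = -13620 + (-83744 + √6/21) = -97364 + √6/21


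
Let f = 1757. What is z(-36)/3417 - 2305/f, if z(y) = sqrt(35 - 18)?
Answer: -2305/1757 + sqrt(17)/3417 ≈ -1.3107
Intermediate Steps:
z(y) = sqrt(17)
z(-36)/3417 - 2305/f = sqrt(17)/3417 - 2305/1757 = -2305/1757 + sqrt(17)/3417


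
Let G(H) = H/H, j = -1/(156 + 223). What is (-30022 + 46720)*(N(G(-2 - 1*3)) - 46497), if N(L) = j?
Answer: -294258234072/379 ≈ -7.7641e+8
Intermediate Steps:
j = -1/379 ≈ -0.0026385
G(H) = 1
N(L) = -1/379
(-30022 + 46720)*(N(G(-2 - 1*3)) - 46497) = (-30022 + 46720)*(-1/379 - 46497) = 16698*(-17622364/379) = -294258234072/379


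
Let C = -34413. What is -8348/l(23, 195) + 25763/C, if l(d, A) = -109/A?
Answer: 56016738013/3751017 ≈ 14934.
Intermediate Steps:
-8348/l(23, 195) + 25763/C = -8348/((-109/195)) + 25763/(-34413) = -8348/((-109*1/195)) + 25763*(-1/34413) = -8348/(-109/195) - 25763/34413 = -8348*(-195/109) - 25763/34413 = 1627860/109 - 25763/34413 = 56016738013/3751017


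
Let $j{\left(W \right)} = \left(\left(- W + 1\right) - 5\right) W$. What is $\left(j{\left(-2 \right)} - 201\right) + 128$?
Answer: $-69$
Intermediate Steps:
$j{\left(W \right)} = W \left(-4 - W\right)$ ($j{\left(W \right)} = \left(\left(1 - W\right) - 5\right) W = \left(-4 - W\right) W = W \left(-4 - W\right)$)
$\left(j{\left(-2 \right)} - 201\right) + 128 = \left(\left(-1\right) \left(-2\right) \left(4 - 2\right) - 201\right) + 128 = \left(\left(-1\right) \left(-2\right) 2 - 201\right) + 128 = \left(4 - 201\right) + 128 = -197 + 128 = -69$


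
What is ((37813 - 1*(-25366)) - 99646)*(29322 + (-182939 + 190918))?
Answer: -1360255567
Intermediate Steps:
((37813 - 1*(-25366)) - 99646)*(29322 + (-182939 + 190918)) = ((37813 + 25366) - 99646)*(29322 + 7979) = (63179 - 99646)*37301 = -36467*37301 = -1360255567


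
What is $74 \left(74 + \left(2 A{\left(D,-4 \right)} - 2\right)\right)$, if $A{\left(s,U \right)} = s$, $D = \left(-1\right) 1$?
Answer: $5180$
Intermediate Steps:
$D = -1$
$74 \left(74 + \left(2 A{\left(D,-4 \right)} - 2\right)\right) = 74 \left(74 + \left(2 \left(-1\right) - 2\right)\right) = 74 \left(74 - 4\right) = 74 \cdot 70 = 5180$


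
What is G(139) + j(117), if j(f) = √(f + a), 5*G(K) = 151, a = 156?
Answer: 151/5 + √273 ≈ 46.723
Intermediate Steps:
G(K) = 151/5 (G(K) = (⅕)*151 = 151/5)
j(f) = √(156 + f) (j(f) = √(f + 156) = √(156 + f))
G(139) + j(117) = 151/5 + √(156 + 117) = 151/5 + √273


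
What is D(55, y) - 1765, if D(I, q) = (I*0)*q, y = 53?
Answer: -1765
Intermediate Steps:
D(I, q) = 0 (D(I, q) = 0*q = 0)
D(55, y) - 1765 = 0 - 1765 = -1765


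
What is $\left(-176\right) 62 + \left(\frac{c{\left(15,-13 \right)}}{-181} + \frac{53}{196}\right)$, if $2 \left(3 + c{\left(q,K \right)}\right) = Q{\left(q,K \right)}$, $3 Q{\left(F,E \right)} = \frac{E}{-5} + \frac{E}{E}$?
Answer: $- \frac{1935520243}{177380} \approx -10912.0$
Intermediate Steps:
$Q{\left(F,E \right)} = \frac{1}{3} - \frac{E}{15}$ ($Q{\left(F,E \right)} = \frac{\frac{E}{-5} + \frac{E}{E}}{3} = \frac{E \left(- \frac{1}{5}\right) + 1}{3} = \frac{- \frac{E}{5} + 1}{3} = \frac{1 - \frac{E}{5}}{3} = \frac{1}{3} - \frac{E}{15}$)
$c{\left(q,K \right)} = - \frac{17}{6} - \frac{K}{30}$ ($c{\left(q,K \right)} = -3 + \frac{\frac{1}{3} - \frac{K}{15}}{2} = -3 - \left(- \frac{1}{6} + \frac{K}{30}\right) = - \frac{17}{6} - \frac{K}{30}$)
$\left(-176\right) 62 + \left(\frac{c{\left(15,-13 \right)}}{-181} + \frac{53}{196}\right) = \left(-176\right) 62 + \left(\frac{- \frac{17}{6} - - \frac{13}{30}}{-181} + \frac{53}{196}\right) = -10912 + \left(\left(- \frac{17}{6} + \frac{13}{30}\right) \left(- \frac{1}{181}\right) + 53 \cdot \frac{1}{196}\right) = -10912 + \left(\left(- \frac{12}{5}\right) \left(- \frac{1}{181}\right) + \frac{53}{196}\right) = -10912 + \left(\frac{12}{905} + \frac{53}{196}\right) = -10912 + \frac{50317}{177380} = - \frac{1935520243}{177380}$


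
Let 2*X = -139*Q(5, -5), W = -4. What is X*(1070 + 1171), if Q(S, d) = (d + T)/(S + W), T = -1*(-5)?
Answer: 0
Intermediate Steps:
T = 5
Q(S, d) = (5 + d)/(-4 + S) (Q(S, d) = (d + 5)/(S - 4) = (5 + d)/(-4 + S))
X = 0 (X = (-139*(5 - 5)/(-4 + 5))/2 = (-139*0/1)/2 = (-139*0)/2 = (½)*0 = 0)
X*(1070 + 1171) = 0*(1070 + 1171) = 0*2241 = 0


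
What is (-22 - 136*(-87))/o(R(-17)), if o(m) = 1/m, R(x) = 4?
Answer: 47240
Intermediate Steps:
(-22 - 136*(-87))/o(R(-17)) = (-22 - 136*(-87))/(1/4) = (-22 + 11832)/(1/4) = 11810*4 = 47240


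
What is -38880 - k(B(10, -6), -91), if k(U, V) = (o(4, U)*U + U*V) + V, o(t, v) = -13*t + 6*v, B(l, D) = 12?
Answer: -37937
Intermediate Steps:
k(U, V) = V + U*V + U*(-52 + 6*U) (k(U, V) = ((-13*4 + 6*U)*U + U*V) + V = ((-52 + 6*U)*U + U*V) + V = (U*(-52 + 6*U) + U*V) + V = (U*V + U*(-52 + 6*U)) + V = V + U*V + U*(-52 + 6*U))
-38880 - k(B(10, -6), -91) = -38880 - (-91 + 12*(-91) + 2*12*(-26 + 3*12)) = -38880 - (-91 - 1092 + 2*12*(-26 + 36)) = -38880 - (-91 - 1092 + 2*12*10) = -38880 - (-91 - 1092 + 240) = -38880 - 1*(-943) = -38880 + 943 = -37937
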